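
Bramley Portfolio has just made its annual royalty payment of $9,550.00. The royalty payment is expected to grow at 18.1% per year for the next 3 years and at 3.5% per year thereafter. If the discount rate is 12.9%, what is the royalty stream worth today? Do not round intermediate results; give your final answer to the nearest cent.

D_1 = 11278.55000
D_2 = 13319.96755
D_3 = 15730.88168
Terminal value at year 3: TV = D_3×(1+g_2)/(r−g_2) = 16281.46254/0.094 = 173207.04825
P_0 = D_1/(1+r)^1 + D_2/(1+r)^2 + D_3/(1+r)^3 + TV/(1+r)^3
    = 9989.85828 + 10449.97576 + 10931.28554 + 120360.43117 = 151731.55074

$151731.55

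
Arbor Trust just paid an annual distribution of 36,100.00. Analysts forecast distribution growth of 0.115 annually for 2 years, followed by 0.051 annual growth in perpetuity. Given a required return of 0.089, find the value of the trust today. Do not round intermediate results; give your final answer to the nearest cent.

1121501.61

D_1 = 40251.50000
D_2 = 44880.42250
Terminal value at year 2: TV = D_2×(1+g_2)/(r−g_2) = 47169.32405/0.038 = 1241298.00125
P_0 = D_1/(1+r)^1 + D_2/(1+r)^2 + TV/(1+r)^2
    = 36961.89164 + 37844.36105 + 1046695.35429 = 1121501.60698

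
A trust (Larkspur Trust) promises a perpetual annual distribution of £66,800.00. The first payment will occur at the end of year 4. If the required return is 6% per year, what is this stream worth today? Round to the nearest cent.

Value at end of year 3: C / r = £66,800.00 / 0.06 = £1,113,333.3333
Discount to today: PV = £1,113,333.3333 / (1 + 0.06)^3 = £1,113,333.3333 / 1.191016 = £934,776.14

£934776.14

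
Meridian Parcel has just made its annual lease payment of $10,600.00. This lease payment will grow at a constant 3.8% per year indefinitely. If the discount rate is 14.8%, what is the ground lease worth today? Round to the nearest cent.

D₁ = D₀ × (1 + g) = $10,600.00 × 1.038 = $11,002.8000
Growing perpetuity: P = D₁ / (r − g) = $11,002.8000 / (0.148 − 0.038) = $100,025.45

$100025.45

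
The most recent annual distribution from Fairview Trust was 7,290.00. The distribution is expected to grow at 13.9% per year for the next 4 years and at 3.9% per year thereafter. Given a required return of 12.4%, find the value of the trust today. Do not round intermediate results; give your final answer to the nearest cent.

D_1 = 8303.31000
D_2 = 9457.47009
D_3 = 10772.05843
D_4 = 12269.37455
Terminal value at year 4: TV = D_4×(1+g_2)/(r−g_2) = 12747.88016/0.085 = 149975.06073
P_0 = D_1/(1+r)^1 + D_2/(1+r)^2 + D_3/(1+r)^3 + D_4/(1+r)^4 + TV/(1+r)^4
    = 7387.28648 + 7485.87126 + 7585.77168 + 7687.00529 + 93962.33520 = 124108.26990

124108.27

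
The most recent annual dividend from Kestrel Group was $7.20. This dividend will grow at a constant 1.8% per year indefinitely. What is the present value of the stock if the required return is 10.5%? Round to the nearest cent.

$84.25

D₁ = D₀ × (1 + g) = $7.20 × 1.018 = $7.3296
Growing perpetuity: P = D₁ / (r − g) = $7.3296 / (0.105 − 0.018) = $84.25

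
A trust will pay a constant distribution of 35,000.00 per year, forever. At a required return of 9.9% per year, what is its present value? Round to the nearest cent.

353535.35

Level perpetuity: PV = C / r = 35,000.00 / 0.099 = 353,535.35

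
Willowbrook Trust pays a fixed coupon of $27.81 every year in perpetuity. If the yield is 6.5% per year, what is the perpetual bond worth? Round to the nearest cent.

$427.85

Level perpetuity: PV = C / r = $27.81 / 0.065 = $427.85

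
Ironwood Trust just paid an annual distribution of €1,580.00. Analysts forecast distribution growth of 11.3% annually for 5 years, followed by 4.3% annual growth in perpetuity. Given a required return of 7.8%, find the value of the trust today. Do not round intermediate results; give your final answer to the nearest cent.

€63943.83

D_1 = 1758.54000
D_2 = 1957.25502
D_3 = 2178.42484
D_4 = 2424.58684
D_5 = 2698.56516
Terminal value at year 5: TV = D_5×(1+g_2)/(r−g_2) = 2814.60346/0.035 = 80417.24169
P_0 = D_1/(1+r)^1 + D_2/(1+r)^2 + D_3/(1+r)^3 + D_4/(1+r)^4 + D_5/(1+r)^5 + TV/(1+r)^5
    = 1631.29870 + 1684.26294 + 1738.94681 + 1795.40612 + 1853.69853 + 55240.21605 = 63943.82914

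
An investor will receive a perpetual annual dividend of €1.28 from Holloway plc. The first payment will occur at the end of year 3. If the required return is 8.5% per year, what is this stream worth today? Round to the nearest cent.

Value at end of year 2: C / r = €1.28 / 0.085 = €15.0588
Discount to today: PV = €15.0588 / (1 + 0.085)^2 = €15.0588 / 1.177225 = €12.79

€12.79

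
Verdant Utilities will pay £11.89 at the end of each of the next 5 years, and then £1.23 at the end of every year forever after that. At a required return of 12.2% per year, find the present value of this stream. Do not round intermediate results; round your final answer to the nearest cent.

£48.32

PV of 5-year annuity: £11.89 × [1 − (1+0.122)^−5] / 0.122 = 42.64928
Perpetuity value at year 5: £1.23 / 0.122 = 10.08197
PV of perpetuity: 10.08197 / (1+0.122)^5 = 5.66997
Total PV = 42.64928 + 5.66997 = 48.31925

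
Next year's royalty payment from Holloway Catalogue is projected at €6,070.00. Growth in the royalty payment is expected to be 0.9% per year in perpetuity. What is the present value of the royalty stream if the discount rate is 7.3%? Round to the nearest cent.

€94843.75

Growing perpetuity: P = D₁ / (r − g) = €6,070.0000 / (0.073 − 0.009) = €94,843.75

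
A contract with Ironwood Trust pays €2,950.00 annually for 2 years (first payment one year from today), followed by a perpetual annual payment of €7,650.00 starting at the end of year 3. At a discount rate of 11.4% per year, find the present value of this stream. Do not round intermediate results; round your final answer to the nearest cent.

€59098.95

PV of 2-year annuity: €2,950.00 × [1 − (1+0.114)^−2] / 0.114 = 5025.23779
Perpetuity value at year 2: €7,650.00 / 0.114 = 67105.26316
PV of perpetuity: 67105.26316 / (1+0.114)^2 = 54073.71431
Total PV = 5025.23779 + 54073.71431 = 59098.95210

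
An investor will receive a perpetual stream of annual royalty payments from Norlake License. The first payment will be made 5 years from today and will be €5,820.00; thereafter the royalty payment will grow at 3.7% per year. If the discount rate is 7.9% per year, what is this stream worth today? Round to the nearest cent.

€102232.25

Value at end of year 4: C₁ / (r − g) = €5,820.00 / (0.079 − 0.037) = €138,571.4286
Discount to today: PV = €138,571.4286 / (1 + 0.079)^4 = €138,571.4286 / 1.355457 = €102,232.25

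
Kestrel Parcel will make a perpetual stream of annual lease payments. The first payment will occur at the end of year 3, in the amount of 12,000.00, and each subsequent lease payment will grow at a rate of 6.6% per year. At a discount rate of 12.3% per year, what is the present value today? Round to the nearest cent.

Value at end of year 2: C₁ / (r − g) = 12,000.00 / (0.123 − 0.066) = 210,526.3158
Discount to today: PV = 210,526.3158 / (1 + 0.123)^2 = 210,526.3158 / 1.261129 = 166,934.80

166934.80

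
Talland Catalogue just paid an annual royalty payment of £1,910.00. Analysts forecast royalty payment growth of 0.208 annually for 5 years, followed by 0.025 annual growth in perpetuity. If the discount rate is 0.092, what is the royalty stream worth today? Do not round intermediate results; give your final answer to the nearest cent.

£61466.82

D_1 = 2307.28000
D_2 = 2787.19424
D_3 = 3366.93064
D_4 = 4067.25222
D_5 = 4913.24068
Terminal value at year 5: TV = D_5×(1+g_2)/(r−g_2) = 5036.07169/0.067 = 75165.24915
P_0 = D_1/(1+r)^1 + D_2/(1+r)^2 + D_3/(1+r)^3 + D_4/(1+r)^4 + D_5/(1+r)^5 + TV/(1+r)^5
    = 2112.89377 + 2337.34036 + 2585.62927 + 2860.29318 + 3164.13385 + 48406.52531 = 61466.81575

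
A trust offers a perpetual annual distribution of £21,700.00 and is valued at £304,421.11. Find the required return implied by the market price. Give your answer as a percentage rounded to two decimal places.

P = C/r ⇒ r = C/P = £21,700.00/£304,421.11 = 0.071283

7.13%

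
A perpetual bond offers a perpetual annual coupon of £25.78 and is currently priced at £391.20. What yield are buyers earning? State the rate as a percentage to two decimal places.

6.59%

P = C/r ⇒ r = C/P = £25.78/£391.20 = 0.065900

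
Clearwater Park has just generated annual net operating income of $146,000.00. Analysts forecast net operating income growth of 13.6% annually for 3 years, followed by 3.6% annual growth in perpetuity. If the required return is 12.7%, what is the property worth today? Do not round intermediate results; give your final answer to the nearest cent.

$2147326.48

D_1 = 165856.00000
D_2 = 188412.41600
D_3 = 214036.50458
Terminal value at year 3: TV = D_3×(1+g_2)/(r−g_2) = 221741.81874/0.091 = 2436723.28287
P_0 = D_1/(1+r)^1 + D_2/(1+r)^2 + D_3/(1+r)^3 + TV/(1+r)^3
    = 147165.92724 + 148341.16535 + 149525.78867 + 1702293.59411 = 2147326.47537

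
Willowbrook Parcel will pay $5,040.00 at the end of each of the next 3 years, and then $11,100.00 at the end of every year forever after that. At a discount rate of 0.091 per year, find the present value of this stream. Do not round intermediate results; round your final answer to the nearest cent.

$106665.67

PV of 3-year annuity: $5,040.00 × [1 − (1+0.091)^−3] / 0.091 = 12735.02226
Perpetuity value at year 3: $11,100.00 / 0.091 = 121978.02198
PV of perpetuity: 121978.02198 / (1+0.091)^3 = 93930.65152
Total PV = 12735.02226 + 93930.65152 = 106665.67378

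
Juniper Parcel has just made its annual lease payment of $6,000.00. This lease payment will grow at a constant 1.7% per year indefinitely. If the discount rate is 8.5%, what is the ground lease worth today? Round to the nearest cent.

$89735.29

D₁ = D₀ × (1 + g) = $6,000.00 × 1.017 = $6,102.0000
Growing perpetuity: P = D₁ / (r − g) = $6,102.0000 / (0.085 − 0.017) = $89,735.29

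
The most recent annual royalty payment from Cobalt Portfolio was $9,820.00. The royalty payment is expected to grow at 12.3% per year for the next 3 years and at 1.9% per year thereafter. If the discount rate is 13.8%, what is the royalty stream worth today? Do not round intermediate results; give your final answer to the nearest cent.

$109497.59

D_1 = 11027.86000
D_2 = 12384.28678
D_3 = 13907.55405
Terminal value at year 3: TV = D_3×(1+g_2)/(r−g_2) = 14171.79758/0.119 = 119090.73597
P_0 = D_1/(1+r)^1 + D_2/(1+r)^2 + D_3/(1+r)^3 + TV/(1+r)^3
    = 9690.56239 + 9562.83090 + 9436.78304 + 80807.41108 = 109497.58741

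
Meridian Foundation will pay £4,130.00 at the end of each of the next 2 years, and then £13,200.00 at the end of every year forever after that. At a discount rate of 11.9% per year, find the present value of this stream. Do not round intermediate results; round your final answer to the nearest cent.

£95575.44

PV of 2-year annuity: £4,130.00 × [1 − (1+0.119)^−2] / 0.119 = 6989.09326
Perpetuity value at year 2: £13,200.00 / 0.119 = 110924.36975
PV of perpetuity: 110924.36975 / (1+0.119)^2 = 88586.34772
Total PV = 6989.09326 + 88586.34772 = 95575.44098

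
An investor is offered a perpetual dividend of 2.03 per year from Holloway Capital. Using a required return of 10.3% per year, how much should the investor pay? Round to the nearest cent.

19.71

Level perpetuity: PV = C / r = 2.03 / 0.103 = 19.71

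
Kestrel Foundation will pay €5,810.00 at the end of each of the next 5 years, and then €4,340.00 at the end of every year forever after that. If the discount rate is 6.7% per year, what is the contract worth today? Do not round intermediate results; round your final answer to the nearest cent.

€70852.14

PV of 5-year annuity: €5,810.00 × [1 − (1+0.067)^−5] / 0.067 = 24014.72993
Perpetuity value at year 5: €4,340.00 / 0.067 = 64776.11940
PV of perpetuity: 64776.11940 / (1+0.067)^5 = 46837.40548
Total PV = 24014.72993 + 46837.40548 = 70852.13541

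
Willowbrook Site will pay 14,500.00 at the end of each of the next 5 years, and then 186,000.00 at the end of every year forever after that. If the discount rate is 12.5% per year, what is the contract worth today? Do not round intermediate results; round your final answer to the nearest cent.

PV of 5-year annuity: 14,500.00 × [1 − (1+0.125)^−5] / 0.125 = 51628.24095
Perpetuity value at year 5: 186,000.00 / 0.125 = 1488000.00000
PV of perpetuity: 1488000.00000 / (1+0.125)^5 = 825734.28847
Total PV = 51628.24095 + 825734.28847 = 877362.52942

877362.53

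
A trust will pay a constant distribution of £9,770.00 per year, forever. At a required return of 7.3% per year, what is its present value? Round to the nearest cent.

Level perpetuity: PV = C / r = £9,770.00 / 0.073 = £133,835.62

£133835.62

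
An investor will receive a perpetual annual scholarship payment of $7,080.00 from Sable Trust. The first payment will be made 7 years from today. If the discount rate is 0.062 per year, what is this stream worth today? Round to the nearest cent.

$79596.59

Value at end of year 6: C / r = $7,080.00 / 0.062 = $114,193.5484
Discount to today: PV = $114,193.5484 / (1 + 0.062)^6 = $114,193.5484 / 1.434654 = $79,596.59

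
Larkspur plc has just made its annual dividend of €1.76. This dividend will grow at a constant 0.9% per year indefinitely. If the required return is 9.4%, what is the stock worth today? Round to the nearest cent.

D₁ = D₀ × (1 + g) = €1.76 × 1.009 = €1.7758
Growing perpetuity: P = D₁ / (r − g) = €1.7758 / (0.094 − 0.009) = €20.89

€20.89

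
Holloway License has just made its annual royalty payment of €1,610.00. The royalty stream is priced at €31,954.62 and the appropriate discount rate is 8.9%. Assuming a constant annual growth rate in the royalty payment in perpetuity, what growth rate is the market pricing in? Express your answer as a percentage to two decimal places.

3.68%

P = D₀(1+g)/(r−g) ⇒ P(r−g) = D₀(1+g) ⇒ g(P+D₀) = P·r − D₀
g = (P·r − D₀)/(P + D₀) = (€31,954.62×0.089 − €1,610.00) / (€31,954.62 + €1,610.00) = 0.036764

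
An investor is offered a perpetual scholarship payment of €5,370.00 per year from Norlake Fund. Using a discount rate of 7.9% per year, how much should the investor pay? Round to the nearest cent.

€67974.68

Level perpetuity: PV = C / r = €5,370.00 / 0.079 = €67,974.68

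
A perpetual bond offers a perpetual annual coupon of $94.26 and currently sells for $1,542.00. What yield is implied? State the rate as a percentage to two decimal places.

6.11%

P = C/r ⇒ r = C/P = $94.26/$1,542.00 = 0.061128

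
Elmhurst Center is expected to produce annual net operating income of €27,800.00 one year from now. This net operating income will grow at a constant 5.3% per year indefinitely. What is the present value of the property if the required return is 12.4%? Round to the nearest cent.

€391549.30

Growing perpetuity: P = D₁ / (r − g) = €27,800.0000 / (0.124 − 0.053) = €391,549.30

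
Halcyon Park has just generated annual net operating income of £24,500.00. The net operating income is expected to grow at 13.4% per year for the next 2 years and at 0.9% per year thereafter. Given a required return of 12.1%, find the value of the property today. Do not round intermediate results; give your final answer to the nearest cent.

£275723.35

D_1 = 27783.00000
D_2 = 31505.92200
Terminal value at year 2: TV = D_2×(1+g_2)/(r−g_2) = 31789.47530/0.112 = 283834.60088
P_0 = D_1/(1+r)^1 + D_2/(1+r)^2 + TV/(1+r)^2
    = 24784.12132 + 25071.53754 + 225867.69083 = 275723.34969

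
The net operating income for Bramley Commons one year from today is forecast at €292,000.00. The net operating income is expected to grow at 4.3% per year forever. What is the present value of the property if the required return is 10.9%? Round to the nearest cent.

Growing perpetuity: P = D₁ / (r − g) = €292,000.0000 / (0.109 − 0.043) = €4,424,242.42

€4424242.42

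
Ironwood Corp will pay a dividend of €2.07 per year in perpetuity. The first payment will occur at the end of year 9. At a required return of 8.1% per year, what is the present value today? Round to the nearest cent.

€13.71

Value at end of year 8: C / r = €2.07 / 0.081 = €25.5556
Discount to today: PV = €25.5556 / (1 + 0.081)^8 = €25.5556 / 1.864685 = €13.71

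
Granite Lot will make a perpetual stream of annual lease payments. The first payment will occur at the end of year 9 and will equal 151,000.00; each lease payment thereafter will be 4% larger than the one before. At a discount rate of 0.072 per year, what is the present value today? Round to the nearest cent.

Value at end of year 8: C₁ / (r − g) = 151,000.00 / (0.072 − 0.04) = 4,718,750.0000
Discount to today: PV = 4,718,750.0000 / (1 + 0.072)^8 = 4,718,750.0000 / 1.744047 = 2,705,631.75

2705631.75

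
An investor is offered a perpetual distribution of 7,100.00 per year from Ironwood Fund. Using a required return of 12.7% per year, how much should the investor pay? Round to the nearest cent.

55905.51

Level perpetuity: PV = C / r = 7,100.00 / 0.127 = 55,905.51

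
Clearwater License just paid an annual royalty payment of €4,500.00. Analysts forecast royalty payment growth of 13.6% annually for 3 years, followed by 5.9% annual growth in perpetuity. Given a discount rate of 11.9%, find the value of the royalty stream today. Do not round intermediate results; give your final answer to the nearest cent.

D_1 = 5112.00000
D_2 = 5807.23200
D_3 = 6597.01555
Terminal value at year 3: TV = D_3×(1+g_2)/(r−g_2) = 6986.23947/0.06 = 116437.32449
P_0 = D_1/(1+r)^1 + D_2/(1+r)^2 + D_3/(1+r)^3 + TV/(1+r)^3
    = 4568.36461 + 4637.76783 + 4708.22543 + 83100.17877 = 97014.53663

€97014.54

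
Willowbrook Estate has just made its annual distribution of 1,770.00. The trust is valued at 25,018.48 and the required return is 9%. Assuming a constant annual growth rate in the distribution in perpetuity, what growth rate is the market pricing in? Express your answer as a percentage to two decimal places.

1.80%

P = D₀(1+g)/(r−g) ⇒ P(r−g) = D₀(1+g) ⇒ g(P+D₀) = P·r − D₀
g = (P·r − D₀)/(P + D₀) = (25,018.48×0.09 − 1,770.00) / (25,018.48 + 1,770.00) = 0.017980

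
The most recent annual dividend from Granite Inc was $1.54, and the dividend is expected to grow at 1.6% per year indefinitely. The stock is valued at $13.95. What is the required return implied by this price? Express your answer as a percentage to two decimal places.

D₁ = $1.54 × 1.016 = $1.5646
P = D₁/(r − g) ⇒ r = D₁/P + g = $1.5646/$13.95 + 0.016 = 0.112161 + 0.016 = 0.128161

12.82%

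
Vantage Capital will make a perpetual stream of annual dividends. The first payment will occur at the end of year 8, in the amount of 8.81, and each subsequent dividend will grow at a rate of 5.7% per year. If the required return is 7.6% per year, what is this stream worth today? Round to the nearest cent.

Value at end of year 7: C₁ / (r − g) = 8.81 / (0.076 − 0.057) = 463.6842
Discount to today: PV = 463.6842 / (1 + 0.076)^7 = 463.6842 / 1.669882 = 277.67

277.67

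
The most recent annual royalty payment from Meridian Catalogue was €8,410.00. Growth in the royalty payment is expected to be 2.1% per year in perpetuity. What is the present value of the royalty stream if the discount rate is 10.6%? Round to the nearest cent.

€101018.94

D₁ = D₀ × (1 + g) = €8,410.00 × 1.021 = €8,586.6100
Growing perpetuity: P = D₁ / (r − g) = €8,586.6100 / (0.106 − 0.021) = €101,018.94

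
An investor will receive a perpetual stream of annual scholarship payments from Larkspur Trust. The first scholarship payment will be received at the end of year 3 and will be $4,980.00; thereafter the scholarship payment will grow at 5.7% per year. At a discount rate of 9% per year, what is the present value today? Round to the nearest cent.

Value at end of year 2: C₁ / (r − g) = $4,980.00 / (0.09 − 0.057) = $150,909.0909
Discount to today: PV = $150,909.0909 / (1 + 0.09)^2 = $150,909.0909 / 1.188100 = $127,017.16

$127017.16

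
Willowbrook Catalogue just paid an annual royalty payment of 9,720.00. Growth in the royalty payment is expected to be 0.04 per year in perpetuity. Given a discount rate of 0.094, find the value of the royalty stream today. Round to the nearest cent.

187200.00

D₁ = D₀ × (1 + g) = 9,720.00 × 1.04 = 10,108.8000
Growing perpetuity: P = D₁ / (r − g) = 10,108.8000 / (0.094 − 0.04) = 187,200.00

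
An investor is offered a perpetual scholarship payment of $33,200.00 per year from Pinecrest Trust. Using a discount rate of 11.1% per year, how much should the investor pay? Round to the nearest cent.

$299099.10

Level perpetuity: PV = C / r = $33,200.00 / 0.111 = $299,099.10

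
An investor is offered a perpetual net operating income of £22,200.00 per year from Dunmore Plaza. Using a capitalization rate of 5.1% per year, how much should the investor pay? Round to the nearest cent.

Level perpetuity: PV = C / r = £22,200.00 / 0.051 = £435,294.12

£435294.12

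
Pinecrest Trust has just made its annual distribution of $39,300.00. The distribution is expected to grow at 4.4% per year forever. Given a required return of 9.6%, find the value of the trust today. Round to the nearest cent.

$789023.08

D₁ = D₀ × (1 + g) = $39,300.00 × 1.044 = $41,029.2000
Growing perpetuity: P = D₁ / (r − g) = $41,029.2000 / (0.096 − 0.044) = $789,023.08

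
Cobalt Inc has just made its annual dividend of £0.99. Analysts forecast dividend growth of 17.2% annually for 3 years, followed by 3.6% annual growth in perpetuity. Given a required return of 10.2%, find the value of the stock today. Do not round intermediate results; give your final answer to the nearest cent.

£22.06

D_1 = 1.16028
D_2 = 1.35985
D_3 = 1.59374
Terminal value at year 3: TV = D_3×(1+g_2)/(r−g_2) = 1.65112/0.066 = 25.01692
P_0 = D_1/(1+r)^1 + D_2/(1+r)^2 + D_3/(1+r)^3 + TV/(1+r)^3
    = 1.05289 + 1.11977 + 1.19089 + 18.69343 = 22.05698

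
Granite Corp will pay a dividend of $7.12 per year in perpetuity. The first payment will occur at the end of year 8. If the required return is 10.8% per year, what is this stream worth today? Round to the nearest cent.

Value at end of year 7: C / r = $7.12 / 0.108 = $65.9259
Discount to today: PV = $65.9259 / (1 + 0.108)^7 = $65.9259 / 2.050115 = $32.16

$32.16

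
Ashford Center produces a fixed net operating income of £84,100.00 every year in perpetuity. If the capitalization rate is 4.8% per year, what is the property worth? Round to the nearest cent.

£1752083.33

Level perpetuity: PV = C / r = £84,100.00 / 0.048 = £1,752,083.33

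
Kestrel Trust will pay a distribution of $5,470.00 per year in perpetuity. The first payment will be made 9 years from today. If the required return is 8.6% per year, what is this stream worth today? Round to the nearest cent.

$32873.83

Value at end of year 8: C / r = $5,470.00 / 0.086 = $63,604.6512
Discount to today: PV = $63,604.6512 / (1 + 0.086)^8 = $63,604.6512 / 1.934811 = $32,873.83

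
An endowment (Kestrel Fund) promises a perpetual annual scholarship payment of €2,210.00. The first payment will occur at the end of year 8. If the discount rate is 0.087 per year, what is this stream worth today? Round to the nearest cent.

€14166.62

Value at end of year 7: C / r = €2,210.00 / 0.087 = €25,402.2989
Discount to today: PV = €25,402.2989 / (1 + 0.087)^7 = €25,402.2989 / 1.793109 = €14,166.62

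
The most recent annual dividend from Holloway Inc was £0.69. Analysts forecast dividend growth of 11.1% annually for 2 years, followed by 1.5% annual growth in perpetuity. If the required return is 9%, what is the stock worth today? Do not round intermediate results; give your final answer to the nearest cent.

£11.12

D_1 = 0.76659
D_2 = 0.85168
Terminal value at year 2: TV = D_2×(1+g_2)/(r−g_2) = 0.86446/0.075 = 11.52609
P_0 = D_1/(1+r)^1 + D_2/(1+r)^2 + TV/(1+r)^2
    = 0.70329 + 0.71684 + 9.70128 = 11.12142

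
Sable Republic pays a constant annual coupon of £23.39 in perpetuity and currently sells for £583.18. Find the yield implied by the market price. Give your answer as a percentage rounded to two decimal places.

P = C/r ⇒ r = C/P = £23.39/£583.18 = 0.040108

4.01%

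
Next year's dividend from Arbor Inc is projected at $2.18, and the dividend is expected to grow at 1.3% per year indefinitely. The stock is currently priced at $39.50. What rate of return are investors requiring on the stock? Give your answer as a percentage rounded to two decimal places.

6.82%

P = D₁/(r − g) ⇒ r = D₁/P + g = $2.1800/$39.50 + 0.013 = 0.055190 + 0.013 = 0.068190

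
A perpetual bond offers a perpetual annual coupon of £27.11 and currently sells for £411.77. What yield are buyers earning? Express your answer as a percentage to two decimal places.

P = C/r ⇒ r = C/P = £27.11/£411.77 = 0.065838

6.58%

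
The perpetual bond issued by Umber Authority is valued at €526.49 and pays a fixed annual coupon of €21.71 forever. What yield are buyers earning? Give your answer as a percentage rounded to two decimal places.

4.12%

P = C/r ⇒ r = C/P = €21.71/€526.49 = 0.041235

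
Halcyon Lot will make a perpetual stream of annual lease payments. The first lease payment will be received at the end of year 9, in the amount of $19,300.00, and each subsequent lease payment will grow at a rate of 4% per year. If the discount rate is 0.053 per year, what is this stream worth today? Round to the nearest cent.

Value at end of year 8: C₁ / (r − g) = $19,300.00 / (0.053 − 0.04) = $1,484,615.3846
Discount to today: PV = $1,484,615.3846 / (1 + 0.053)^8 = $1,484,615.3846 / 1.511565 = $982,170.73

$982170.73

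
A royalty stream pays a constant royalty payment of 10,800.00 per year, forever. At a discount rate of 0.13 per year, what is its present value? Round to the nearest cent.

Level perpetuity: PV = C / r = 10,800.00 / 0.13 = 83,076.92

83076.92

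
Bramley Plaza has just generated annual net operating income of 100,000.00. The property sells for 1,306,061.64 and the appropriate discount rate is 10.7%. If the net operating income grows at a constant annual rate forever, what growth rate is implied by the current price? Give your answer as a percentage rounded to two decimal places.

2.83%

P = D₀(1+g)/(r−g) ⇒ P(r−g) = D₀(1+g) ⇒ g(P+D₀) = P·r − D₀
g = (P·r − D₀)/(P + D₀) = (1,306,061.64×0.107 − 100,000.00) / (1,306,061.64 + 100,000.00) = 0.028269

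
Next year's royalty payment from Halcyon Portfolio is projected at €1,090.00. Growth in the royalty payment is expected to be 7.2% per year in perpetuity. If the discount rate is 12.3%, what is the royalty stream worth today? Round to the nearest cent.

€21372.55

Growing perpetuity: P = D₁ / (r − g) = €1,090.0000 / (0.123 − 0.072) = €21,372.55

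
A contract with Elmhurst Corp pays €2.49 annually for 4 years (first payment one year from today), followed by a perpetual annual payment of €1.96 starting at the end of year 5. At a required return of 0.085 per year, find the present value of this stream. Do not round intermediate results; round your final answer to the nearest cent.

PV of 4-year annuity: €2.49 × [1 − (1+0.085)^−4] / 0.085 = 8.15624
Perpetuity value at year 4: €1.96 / 0.085 = 23.05882
PV of perpetuity: 23.05882 / (1+0.085)^4 = 16.63865
Total PV = 8.15624 + 16.63865 = 24.79489

€24.79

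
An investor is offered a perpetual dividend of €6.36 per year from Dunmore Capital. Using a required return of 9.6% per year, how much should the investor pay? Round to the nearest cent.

€66.25

Level perpetuity: PV = C / r = €6.36 / 0.096 = €66.25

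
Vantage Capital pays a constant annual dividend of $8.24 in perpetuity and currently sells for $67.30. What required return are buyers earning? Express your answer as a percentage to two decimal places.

P = C/r ⇒ r = C/P = $8.24/$67.30 = 0.122437

12.24%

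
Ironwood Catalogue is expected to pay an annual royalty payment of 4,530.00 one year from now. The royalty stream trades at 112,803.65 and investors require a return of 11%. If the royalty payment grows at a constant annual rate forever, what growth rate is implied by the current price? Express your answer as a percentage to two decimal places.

P = D₁/(r−g) ⇒ g = r − D₁/P = 0.11 − 4,530.00/112,803.65 = 0.069842

6.98%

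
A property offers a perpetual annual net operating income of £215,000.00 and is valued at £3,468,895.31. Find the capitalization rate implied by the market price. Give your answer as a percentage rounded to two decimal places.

6.20%

P = C/r ⇒ r = C/P = £215,000.00/£3,468,895.31 = 0.061979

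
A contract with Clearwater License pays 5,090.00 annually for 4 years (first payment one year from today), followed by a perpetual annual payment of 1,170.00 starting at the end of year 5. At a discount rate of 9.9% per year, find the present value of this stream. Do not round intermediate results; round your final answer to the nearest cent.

24271.00

PV of 4-year annuity: 5,090.00 × [1 − (1+0.099)^−4] / 0.099 = 16169.60374
Perpetuity value at year 4: 1,170.00 / 0.099 = 11818.18182
PV of perpetuity: 11818.18182 / (1+0.099)^4 = 8101.39668
Total PV = 16169.60374 + 8101.39668 = 24271.00041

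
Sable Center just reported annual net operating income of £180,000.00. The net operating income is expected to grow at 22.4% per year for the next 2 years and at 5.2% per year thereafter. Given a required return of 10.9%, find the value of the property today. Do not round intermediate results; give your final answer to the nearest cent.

£4464744.91

D_1 = 220320.00000
D_2 = 269671.68000
Terminal value at year 2: TV = D_2×(1+g_2)/(r−g_2) = 283694.60736/0.057 = 4977098.37474
P_0 = D_1/(1+r)^1 + D_2/(1+r)^2 + TV/(1+r)^2
    = 198665.46438 + 219266.48188 + 4046812.96380 = 4464744.91007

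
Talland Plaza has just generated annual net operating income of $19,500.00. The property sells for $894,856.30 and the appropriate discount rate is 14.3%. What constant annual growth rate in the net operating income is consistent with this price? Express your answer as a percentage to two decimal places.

11.86%

P = D₀(1+g)/(r−g) ⇒ P(r−g) = D₀(1+g) ⇒ g(P+D₀) = P·r − D₀
g = (P·r − D₀)/(P + D₀) = ($894,856.30×0.143 − $19,500.00) / ($894,856.30 + $19,500.00) = 0.118624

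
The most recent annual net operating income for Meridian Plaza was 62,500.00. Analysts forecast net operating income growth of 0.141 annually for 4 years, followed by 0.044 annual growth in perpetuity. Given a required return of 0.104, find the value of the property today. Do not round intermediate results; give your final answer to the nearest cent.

1512442.60

D_1 = 71312.50000
D_2 = 81367.56250
D_3 = 92840.38881
D_4 = 105930.88364
Terminal value at year 4: TV = D_4×(1+g_2)/(r−g_2) = 110591.84252/0.06 = 1843197.37525
P_0 = D_1/(1+r)^1 + D_2/(1+r)^2 + D_3/(1+r)^3 + D_4/(1+r)^4 + TV/(1+r)^4
    = 64594.65580 + 66759.51292 + 68996.92413 + 71309.32105 + 1240782.18621 = 1512442.60011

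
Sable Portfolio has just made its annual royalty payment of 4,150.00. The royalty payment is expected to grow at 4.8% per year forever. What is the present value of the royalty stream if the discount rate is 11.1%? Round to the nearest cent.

69034.92

D₁ = D₀ × (1 + g) = 4,150.00 × 1.048 = 4,349.2000
Growing perpetuity: P = D₁ / (r − g) = 4,349.2000 / (0.111 − 0.048) = 69,034.92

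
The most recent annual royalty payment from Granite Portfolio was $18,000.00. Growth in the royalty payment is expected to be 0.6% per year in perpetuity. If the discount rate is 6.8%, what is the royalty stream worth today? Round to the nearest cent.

$292064.52

D₁ = D₀ × (1 + g) = $18,000.00 × 1.006 = $18,108.0000
Growing perpetuity: P = D₁ / (r − g) = $18,108.0000 / (0.068 − 0.006) = $292,064.52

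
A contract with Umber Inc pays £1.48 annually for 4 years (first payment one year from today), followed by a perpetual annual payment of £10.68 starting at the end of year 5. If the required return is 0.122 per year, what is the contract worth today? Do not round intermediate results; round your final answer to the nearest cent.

£59.71

PV of 4-year annuity: £1.48 × [1 − (1+0.122)^−4] / 0.122 = 4.47641
Perpetuity value at year 4: £10.68 / 0.122 = 87.54098
PV of perpetuity: 87.54098 / (1+0.122)^4 = 55.23826
Total PV = 4.47641 + 55.23826 = 59.71467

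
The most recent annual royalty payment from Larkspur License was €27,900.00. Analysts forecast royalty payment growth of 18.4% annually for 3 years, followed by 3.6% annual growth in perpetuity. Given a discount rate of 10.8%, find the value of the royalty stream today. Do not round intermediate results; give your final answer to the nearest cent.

D_1 = 33033.60000
D_2 = 39111.78240
D_3 = 46308.35036
Terminal value at year 3: TV = D_3×(1+g_2)/(r−g_2) = 47975.45097/0.072 = 666325.70798
P_0 = D_1/(1+r)^1 + D_2/(1+r)^2 + D_3/(1+r)^3 + TV/(1+r)^3
    = 29813.71841 + 31858.70271 + 34043.95668 + 489854.71005 = 585571.08785

€585571.09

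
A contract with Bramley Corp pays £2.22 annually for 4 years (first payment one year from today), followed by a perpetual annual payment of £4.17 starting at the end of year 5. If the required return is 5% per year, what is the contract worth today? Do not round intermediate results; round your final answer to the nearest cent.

PV of 4-year annuity: £2.22 × [1 − (1+0.05)^−4] / 0.05 = 7.87201
Perpetuity value at year 4: £4.17 / 0.05 = 83.40000
PV of perpetuity: 83.40000 / (1+0.05)^4 = 68.61339
Total PV = 7.87201 + 68.61339 = 76.48540

£76.49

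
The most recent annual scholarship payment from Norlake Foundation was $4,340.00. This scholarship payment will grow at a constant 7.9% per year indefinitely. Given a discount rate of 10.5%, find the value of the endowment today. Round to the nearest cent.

$180110.00

D₁ = D₀ × (1 + g) = $4,340.00 × 1.079 = $4,682.8600
Growing perpetuity: P = D₁ / (r − g) = $4,682.8600 / (0.105 − 0.079) = $180,110.00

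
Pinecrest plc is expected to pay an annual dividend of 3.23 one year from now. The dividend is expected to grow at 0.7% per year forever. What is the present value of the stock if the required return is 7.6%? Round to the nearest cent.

46.81

Growing perpetuity: P = D₁ / (r − g) = 3.2300 / (0.076 − 0.007) = 46.81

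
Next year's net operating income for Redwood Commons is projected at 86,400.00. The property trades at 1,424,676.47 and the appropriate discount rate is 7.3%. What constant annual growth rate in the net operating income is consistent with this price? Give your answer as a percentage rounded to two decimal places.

P = D₁/(r−g) ⇒ g = r − D₁/P = 0.073 − 86,400.00/1,424,676.47 = 0.012355

1.24%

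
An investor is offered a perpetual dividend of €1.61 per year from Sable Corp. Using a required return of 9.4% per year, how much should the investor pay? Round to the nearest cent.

€17.13

Level perpetuity: PV = C / r = €1.61 / 0.094 = €17.13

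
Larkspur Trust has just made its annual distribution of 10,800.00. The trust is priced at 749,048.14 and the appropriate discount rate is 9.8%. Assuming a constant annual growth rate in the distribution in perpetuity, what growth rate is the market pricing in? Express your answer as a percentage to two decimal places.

P = D₀(1+g)/(r−g) ⇒ P(r−g) = D₀(1+g) ⇒ g(P+D₀) = P·r − D₀
g = (P·r − D₀)/(P + D₀) = (749,048.14×0.098 − 10,800.00) / (749,048.14 + 10,800.00) = 0.082394

8.24%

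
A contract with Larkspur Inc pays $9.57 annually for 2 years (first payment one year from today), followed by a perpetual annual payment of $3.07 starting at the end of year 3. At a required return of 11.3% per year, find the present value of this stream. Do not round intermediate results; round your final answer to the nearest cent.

PV of 2-year annuity: $9.57 × [1 − (1+0.113)^−2] / 0.113 = 16.32379
Perpetuity value at year 2: $3.07 / 0.113 = 27.16814
PV of perpetuity: 27.16814 / (1+0.113)^2 = 21.93156
Total PV = 16.32379 + 21.93156 = 38.25536

$38.26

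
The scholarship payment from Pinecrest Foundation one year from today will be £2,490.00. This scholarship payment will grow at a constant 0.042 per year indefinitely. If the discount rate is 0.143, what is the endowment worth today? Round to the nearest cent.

£24653.47

Growing perpetuity: P = D₁ / (r − g) = £2,490.0000 / (0.143 − 0.042) = £24,653.47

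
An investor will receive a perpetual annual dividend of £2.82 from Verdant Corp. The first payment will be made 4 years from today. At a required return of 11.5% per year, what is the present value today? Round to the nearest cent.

Value at end of year 3: C / r = £2.82 / 0.115 = £24.5217
Discount to today: PV = £24.5217 / (1 + 0.115)^3 = £24.5217 / 1.386196 = £17.69

£17.69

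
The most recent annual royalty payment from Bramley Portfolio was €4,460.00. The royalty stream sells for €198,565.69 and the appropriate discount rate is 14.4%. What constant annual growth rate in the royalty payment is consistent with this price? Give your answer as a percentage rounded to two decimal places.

11.89%

P = D₀(1+g)/(r−g) ⇒ P(r−g) = D₀(1+g) ⇒ g(P+D₀) = P·r − D₀
g = (P·r − D₀)/(P + D₀) = (€198,565.69×0.144 − €4,460.00) / (€198,565.69 + €4,460.00) = 0.118869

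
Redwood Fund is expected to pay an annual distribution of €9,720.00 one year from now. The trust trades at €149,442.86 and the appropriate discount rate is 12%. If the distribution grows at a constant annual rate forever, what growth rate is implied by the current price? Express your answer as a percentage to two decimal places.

5.50%

P = D₁/(r−g) ⇒ g = r − D₁/P = 0.12 − €9,720.00/€149,442.86 = 0.054958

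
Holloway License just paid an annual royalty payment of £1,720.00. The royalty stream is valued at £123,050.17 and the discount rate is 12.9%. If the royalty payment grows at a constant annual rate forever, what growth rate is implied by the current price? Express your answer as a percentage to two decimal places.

P = D₀(1+g)/(r−g) ⇒ P(r−g) = D₀(1+g) ⇒ g(P+D₀) = P·r − D₀
g = (P·r − D₀)/(P + D₀) = (£123,050.17×0.129 − £1,720.00) / (£123,050.17 + £1,720.00) = 0.113436

11.34%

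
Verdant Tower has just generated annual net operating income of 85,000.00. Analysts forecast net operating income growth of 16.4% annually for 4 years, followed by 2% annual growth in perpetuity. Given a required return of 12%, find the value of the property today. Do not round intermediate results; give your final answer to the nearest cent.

D_1 = 98940.00000
D_2 = 115166.16000
D_3 = 134053.41024
D_4 = 156038.16952
Terminal value at year 4: TV = D_4×(1+g_2)/(r−g_2) = 159158.93291/0.1 = 1591589.32910
P_0 = D_1/(1+r)^1 + D_2/(1+r)^2 + D_3/(1+r)^3 + D_4/(1+r)^4 + TV/(1+r)^4
    = 88339.28571 + 91809.75765 + 95416.56956 + 99165.07765 + 1011483.79204 = 1386214.48262

1386214.48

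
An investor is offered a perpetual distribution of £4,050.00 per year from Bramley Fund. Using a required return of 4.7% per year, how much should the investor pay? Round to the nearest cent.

Level perpetuity: PV = C / r = £4,050.00 / 0.047 = £86,170.21

£86170.21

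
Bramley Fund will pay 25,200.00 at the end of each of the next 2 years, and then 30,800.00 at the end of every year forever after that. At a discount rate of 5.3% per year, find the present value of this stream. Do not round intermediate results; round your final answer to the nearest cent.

570763.47

PV of 2-year annuity: 25,200.00 × [1 − (1+0.053)^−2] / 0.053 = 46658.71219
Perpetuity value at year 2: 30,800.00 / 0.053 = 581132.07547
PV of perpetuity: 581132.07547 / (1+0.053)^2 = 524104.76058
Total PV = 46658.71219 + 524104.76058 = 570763.47276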